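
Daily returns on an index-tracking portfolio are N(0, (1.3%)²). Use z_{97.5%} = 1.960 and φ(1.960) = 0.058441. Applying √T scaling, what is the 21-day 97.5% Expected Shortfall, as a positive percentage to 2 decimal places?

σ_{21d} = 1.3% × √21 = 5.957%.
ES multiplier = φ(z)/(1−α) = 0.058441/0.025 = 2.338.
ES = 5.957% × 2.338 = 13.927%.

13.93%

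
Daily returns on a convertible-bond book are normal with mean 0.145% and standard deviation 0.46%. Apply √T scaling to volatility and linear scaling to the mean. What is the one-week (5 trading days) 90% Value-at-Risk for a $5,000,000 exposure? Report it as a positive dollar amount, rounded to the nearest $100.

At 90%, z = 1.282.
σ_{5d} = 0.46% × √5 = 1.029%; μ_{5d} = 5 × 0.145% = 0.725%.
VaR = −(0.725%) + 1.282 × 1.029% = 0.594%.
On $5,000,000: 0.00594 × $5,000,000 = $29,700.

$29,700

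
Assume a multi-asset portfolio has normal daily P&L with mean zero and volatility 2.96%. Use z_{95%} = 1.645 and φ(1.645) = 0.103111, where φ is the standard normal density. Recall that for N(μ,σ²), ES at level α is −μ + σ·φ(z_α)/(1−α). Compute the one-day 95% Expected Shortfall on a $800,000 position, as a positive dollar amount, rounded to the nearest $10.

Tail multiplier: φ(z)/(1−α) = 0.103111 / 0.05 = 2.062.
ES = 2.96% × 2.062 = 6.104%.
On $800,000: 0.06104 × $800,000 = $48,832.

$48,830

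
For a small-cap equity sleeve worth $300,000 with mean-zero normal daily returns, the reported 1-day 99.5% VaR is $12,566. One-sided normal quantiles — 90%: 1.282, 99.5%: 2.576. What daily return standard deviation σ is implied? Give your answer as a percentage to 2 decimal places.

VaR as a fraction: $12,566 / $300,000 = 4.189%.
σ = VaR / z = 4.189% / 2.576 = 1.626%.

1.63%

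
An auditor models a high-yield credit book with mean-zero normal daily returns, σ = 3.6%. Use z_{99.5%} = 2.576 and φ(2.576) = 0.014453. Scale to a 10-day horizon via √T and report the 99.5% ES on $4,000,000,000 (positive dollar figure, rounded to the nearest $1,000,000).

$1,316,000,000

σ_{10d} = 3.6% × √10 = 11.384%.
ES multiplier = φ(z)/(1−α) = 0.014453/0.005 = 2.891.
ES = 11.384% × 2.891 = 32.911%; on $4,000,000,000: $1,316,440,000.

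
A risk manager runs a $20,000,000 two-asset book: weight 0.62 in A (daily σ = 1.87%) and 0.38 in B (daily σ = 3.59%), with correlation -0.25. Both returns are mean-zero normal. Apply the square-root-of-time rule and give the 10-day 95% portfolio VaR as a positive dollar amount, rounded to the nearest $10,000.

σ_p = √(0.62²·1.87² + 0.38²·3.59² + 2·-0.25·0.62·0.38·1.87·3.59) = 1.554%.
σ_{10d} = 1.554% × √10 = 4.914%.
z(95%) = 1.645.
VaR = 1.645 × 4.914% = 8.084%; on $20,000,000 that is $1,616,800.

$1,620,000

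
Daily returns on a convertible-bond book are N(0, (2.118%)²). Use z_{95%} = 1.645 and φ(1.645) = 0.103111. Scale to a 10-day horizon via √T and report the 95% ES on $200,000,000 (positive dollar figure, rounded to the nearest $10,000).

$27,620,000

σ_{10d} = 2.118% × √10 = 6.698%.
ES multiplier = φ(z)/(1−α) = 0.103111/0.05 = 2.062.
ES = 6.698% × 2.062 = 13.811%; on $200,000,000: $27,622,000.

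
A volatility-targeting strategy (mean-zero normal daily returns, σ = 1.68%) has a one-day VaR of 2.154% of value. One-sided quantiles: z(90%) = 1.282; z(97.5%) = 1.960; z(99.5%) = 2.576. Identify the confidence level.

90%

Implied z = VaR/σ = 2.154 / 1.68 = 1.282.
This matches z(90%) = 1.282.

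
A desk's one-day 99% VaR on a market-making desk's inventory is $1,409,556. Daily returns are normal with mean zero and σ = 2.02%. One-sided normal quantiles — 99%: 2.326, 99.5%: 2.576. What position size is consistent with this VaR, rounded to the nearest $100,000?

VaR as a fraction of value: z·σ = 2.326 × 2.02% = 4.69852%.
Position = $1,409,556 / 0.0469852 = $30,000,000.

$30,000,000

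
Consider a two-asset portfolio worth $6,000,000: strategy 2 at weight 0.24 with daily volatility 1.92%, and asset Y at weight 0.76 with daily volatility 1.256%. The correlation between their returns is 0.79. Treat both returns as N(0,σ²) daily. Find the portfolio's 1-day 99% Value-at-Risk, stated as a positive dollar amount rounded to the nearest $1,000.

$188,000

σ_p² = 0.24²·1.92² + 0.76²·1.256² + 2·0.79·0.24·0.76·1.92·1.256 = 1.8185 (%²).
σ_p = √1.8185 = 1.349%.
At 99%, z = 2.326.
VaR = 2.326 × 1.349% = 3.138%; on $6,000,000 that is $188,280.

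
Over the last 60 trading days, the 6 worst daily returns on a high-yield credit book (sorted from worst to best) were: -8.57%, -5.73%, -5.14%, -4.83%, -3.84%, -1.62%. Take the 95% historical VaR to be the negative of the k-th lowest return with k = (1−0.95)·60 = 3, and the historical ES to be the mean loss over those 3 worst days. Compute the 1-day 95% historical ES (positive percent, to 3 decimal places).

The 3 worst returns sum to -19.44%.
ES = −(-19.44%) / 3 = 6.48% ≈ 6.480%.

6.480%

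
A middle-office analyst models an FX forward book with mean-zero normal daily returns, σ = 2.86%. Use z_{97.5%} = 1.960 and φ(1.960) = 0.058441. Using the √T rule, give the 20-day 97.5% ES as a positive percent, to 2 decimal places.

σ_{20d} = 2.86% × √20 = 12.790%.
ES multiplier = φ(z)/(1−α) = 0.058441/0.025 = 2.338.
ES = 12.790% × 2.338 = 29.903%.

29.90%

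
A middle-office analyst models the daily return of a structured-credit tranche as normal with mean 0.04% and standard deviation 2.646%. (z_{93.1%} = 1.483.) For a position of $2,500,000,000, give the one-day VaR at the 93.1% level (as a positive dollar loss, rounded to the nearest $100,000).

VaR = −μ + z·σ = −(0.04%) + 1.483 × 2.646% = 3.884%.
On $2,500,000,000: 0.03884 × $2,500,000,000 = $97,100,000.

$97,100,000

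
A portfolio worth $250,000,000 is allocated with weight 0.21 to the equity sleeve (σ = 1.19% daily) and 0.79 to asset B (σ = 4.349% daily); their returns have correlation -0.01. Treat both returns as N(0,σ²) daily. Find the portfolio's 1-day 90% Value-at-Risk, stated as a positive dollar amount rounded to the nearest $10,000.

$11,030,000

σ_p² = 0.21²·1.19² + 0.79²·4.349² + 2·-0.01·0.21·0.79·1.19·4.349 = 11.8494 (%²).
σ_p = √11.8494 = 3.442%.
At 90%, z = 1.282.
VaR = 1.282 × 3.442% = 4.413%; on $250,000,000 that is $11,032,500.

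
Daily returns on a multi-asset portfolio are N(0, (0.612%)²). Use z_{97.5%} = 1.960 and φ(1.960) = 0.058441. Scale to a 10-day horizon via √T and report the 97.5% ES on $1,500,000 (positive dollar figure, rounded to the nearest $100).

$67,900

σ_{10d} = 0.612% × √10 = 1.935%.
ES multiplier = φ(z)/(1−α) = 0.058441/0.025 = 2.338.
ES = 1.935% × 2.338 = 4.524%; on $1,500,000: $67,860.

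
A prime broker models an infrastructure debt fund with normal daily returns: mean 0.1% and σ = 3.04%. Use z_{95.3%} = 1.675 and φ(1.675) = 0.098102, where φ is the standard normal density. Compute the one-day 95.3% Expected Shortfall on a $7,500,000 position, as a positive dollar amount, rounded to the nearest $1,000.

$468,000

Tail multiplier: φ(z)/(1−α) = 0.098102 / 0.047 = 2.087.
ES = −(0.1%) + 3.04% × 2.087 = 6.244%.
On $7,500,000: 0.06244 × $7,500,000 = $468,300.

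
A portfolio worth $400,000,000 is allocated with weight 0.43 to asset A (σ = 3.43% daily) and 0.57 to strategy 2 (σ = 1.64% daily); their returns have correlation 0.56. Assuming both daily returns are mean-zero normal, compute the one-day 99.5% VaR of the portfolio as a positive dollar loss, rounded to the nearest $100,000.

$22,100,000

σ_p² = 0.43²·3.43² + 0.57²·1.64² + 2·0.56·0.43·0.57·3.43·1.64 = 4.5934 (%²).
σ_p = √4.5934 = 2.143%.
At 99.5%, z = 2.576.
VaR = 2.576 × 2.143% = 5.520%; on $400,000,000 that is $22,080,000.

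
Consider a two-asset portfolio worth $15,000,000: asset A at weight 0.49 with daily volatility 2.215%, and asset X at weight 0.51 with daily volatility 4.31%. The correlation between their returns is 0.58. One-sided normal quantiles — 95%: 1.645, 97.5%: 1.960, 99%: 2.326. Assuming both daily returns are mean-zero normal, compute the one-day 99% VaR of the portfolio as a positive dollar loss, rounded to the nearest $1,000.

σ_p² = 0.49²·2.215² + 0.51²·4.31² + 2·0.58·0.49·0.51·2.215·4.31 = 8.7770 (%²).
σ_p = √8.7770 = 2.963%.
VaR = 2.326 × 2.963% = 6.892%; on $15,000,000 that is $1,033,800.

$1,034,000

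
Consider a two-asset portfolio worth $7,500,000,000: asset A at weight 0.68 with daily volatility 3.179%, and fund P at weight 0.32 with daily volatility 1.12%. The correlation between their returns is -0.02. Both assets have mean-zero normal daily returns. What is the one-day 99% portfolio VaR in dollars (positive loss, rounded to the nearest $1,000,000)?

$381,000,000

σ_p² = 0.68²·3.179² + 0.32²·1.12² + 2·-0.02·0.68·0.32·3.179·1.12 = 4.7705 (%²).
σ_p = √4.7705 = 2.184%.
At 99%, z = 2.326.
VaR = 2.326 × 2.184% = 5.080%; on $7,500,000,000 that is $381,000,000.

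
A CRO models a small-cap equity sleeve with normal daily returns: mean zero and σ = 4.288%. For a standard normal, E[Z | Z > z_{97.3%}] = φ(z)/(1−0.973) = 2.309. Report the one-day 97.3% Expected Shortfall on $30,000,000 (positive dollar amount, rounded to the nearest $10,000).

$2,970,000

ES = 4.288% × 2.309 = 9.901%.
On $30,000,000: 0.09901 × $30,000,000 = $2,970,300.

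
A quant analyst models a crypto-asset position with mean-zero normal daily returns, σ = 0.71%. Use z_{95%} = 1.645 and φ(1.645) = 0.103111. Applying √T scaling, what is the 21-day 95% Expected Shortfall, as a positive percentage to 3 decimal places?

σ_{21d} = 0.71% × √21 = 3.254%.
ES multiplier = φ(z)/(1−α) = 0.103111/0.05 = 2.062.
ES = 3.254% × 2.062 = 6.710%.

6.710%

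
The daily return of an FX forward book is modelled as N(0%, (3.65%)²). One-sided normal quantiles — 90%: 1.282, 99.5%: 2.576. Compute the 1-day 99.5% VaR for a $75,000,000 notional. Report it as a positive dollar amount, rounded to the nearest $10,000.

VaR = z·σ = 2.576 × 3.65% = 9.402%.
On $75,000,000: 0.09402 × $75,000,000 = $7,051,500.

$7,050,000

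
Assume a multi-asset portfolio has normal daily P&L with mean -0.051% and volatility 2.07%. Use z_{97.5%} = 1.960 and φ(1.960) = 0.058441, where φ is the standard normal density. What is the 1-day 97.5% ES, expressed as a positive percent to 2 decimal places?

4.89%

Tail multiplier: φ(z)/(1−α) = 0.058441 / 0.025 = 2.338.
ES = −(-0.051%) + 2.07% × 2.338 = 4.891%.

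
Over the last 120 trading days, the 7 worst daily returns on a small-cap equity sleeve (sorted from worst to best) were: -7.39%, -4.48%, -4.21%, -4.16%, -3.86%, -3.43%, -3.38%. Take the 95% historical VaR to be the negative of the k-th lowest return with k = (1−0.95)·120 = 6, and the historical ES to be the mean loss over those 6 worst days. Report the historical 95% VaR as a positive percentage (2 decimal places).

3.43%

k = 6; the 6th lowest return is -3.43%, so VaR = 3.43%.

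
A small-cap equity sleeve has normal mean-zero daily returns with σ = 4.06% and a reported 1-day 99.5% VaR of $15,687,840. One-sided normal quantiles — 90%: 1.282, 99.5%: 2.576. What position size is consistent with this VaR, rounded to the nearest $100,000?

$150,000,000

VaR as a fraction of value: z·σ = 2.576 × 4.06% = 10.4586%.
Position = $15,687,840 / 0.104586 = $150,000,000.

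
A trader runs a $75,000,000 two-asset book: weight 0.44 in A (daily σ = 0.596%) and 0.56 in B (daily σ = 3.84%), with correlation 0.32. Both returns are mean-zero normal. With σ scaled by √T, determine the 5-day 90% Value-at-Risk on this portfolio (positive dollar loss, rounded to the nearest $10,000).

σ_p = √(0.44²·0.596² + 0.56²·3.84² + 2·0.32·0.44·0.56·0.596·3.84) = 2.248%.
σ_{5d} = 2.248% × √5 = 5.027%.
z(90%) = 1.282.
VaR = 1.282 × 5.027% = 6.445%; on $75,000,000 that is $4,833,750.

$4,830,000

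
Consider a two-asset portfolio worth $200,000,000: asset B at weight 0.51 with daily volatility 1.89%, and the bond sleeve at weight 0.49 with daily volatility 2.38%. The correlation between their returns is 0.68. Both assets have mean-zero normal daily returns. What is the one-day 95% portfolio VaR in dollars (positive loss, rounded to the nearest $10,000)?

$6,430,000

σ_p² = 0.51²·1.89² + 0.49²·2.38² + 2·0.68·0.51·0.49·1.89·2.38 = 3.8179 (%²).
σ_p = √3.8179 = 1.954%.
At 95%, z = 1.645.
VaR = 1.645 × 1.954% = 3.214%; on $200,000,000 that is $6,428,000.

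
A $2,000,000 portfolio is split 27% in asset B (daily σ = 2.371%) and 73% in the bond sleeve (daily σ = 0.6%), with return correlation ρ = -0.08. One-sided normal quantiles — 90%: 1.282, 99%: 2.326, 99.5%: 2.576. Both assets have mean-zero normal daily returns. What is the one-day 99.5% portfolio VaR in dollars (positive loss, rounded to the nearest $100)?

$38,400

σ_p² = 0.27²·2.371² + 0.73²·0.6² + 2·-0.08·0.27·0.73·2.371·0.6 = 0.5568 (%²).
σ_p = √0.5568 = 0.746%.
VaR = 2.576 × 0.746% = 1.922%; on $2,000,000 that is $38,440.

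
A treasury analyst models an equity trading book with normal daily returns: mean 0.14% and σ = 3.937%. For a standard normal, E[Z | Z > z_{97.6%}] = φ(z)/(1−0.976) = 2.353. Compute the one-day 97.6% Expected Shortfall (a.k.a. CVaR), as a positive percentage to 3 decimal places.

9.124%

ES = −(0.14%) + 3.937% × 2.353 = 9.124%.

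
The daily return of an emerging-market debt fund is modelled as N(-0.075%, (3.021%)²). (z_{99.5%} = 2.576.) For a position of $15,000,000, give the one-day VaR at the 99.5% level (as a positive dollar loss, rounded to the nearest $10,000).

$1,180,000

VaR = −μ + z·σ = −(-0.075%) + 2.576 × 3.021% = 7.857%.
On $15,000,000: 0.07857 × $15,000,000 = $1,178,550.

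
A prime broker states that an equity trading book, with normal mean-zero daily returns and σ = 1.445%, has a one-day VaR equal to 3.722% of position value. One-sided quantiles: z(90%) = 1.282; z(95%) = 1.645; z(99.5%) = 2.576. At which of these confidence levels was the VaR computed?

99.5%

Implied z = VaR/σ = 3.722 / 1.445 = 2.576.
This matches z(99.5%) = 2.576.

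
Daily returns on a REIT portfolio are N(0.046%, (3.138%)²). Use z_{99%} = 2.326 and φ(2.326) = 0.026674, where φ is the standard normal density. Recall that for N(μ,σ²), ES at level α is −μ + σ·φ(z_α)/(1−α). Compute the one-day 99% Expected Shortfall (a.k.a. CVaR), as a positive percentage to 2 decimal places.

Tail multiplier: φ(z)/(1−α) = 0.026674 / 0.01 = 2.667.
ES = −(0.046%) + 3.138% × 2.667 = 8.323%.

8.32%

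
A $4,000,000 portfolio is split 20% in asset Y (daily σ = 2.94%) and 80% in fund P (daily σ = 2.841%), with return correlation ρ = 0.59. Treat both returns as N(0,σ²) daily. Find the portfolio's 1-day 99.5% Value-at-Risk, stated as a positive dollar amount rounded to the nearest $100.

$274,300

σ_p² = 0.2²·2.94² + 0.8²·2.841² + 2·0.59·0.2·0.8·2.94·2.841 = 7.0883 (%²).
σ_p = √7.0883 = 2.662%.
At 99.5%, z = 2.576.
VaR = 2.576 × 2.662% = 6.857%; on $4,000,000 that is $274,280.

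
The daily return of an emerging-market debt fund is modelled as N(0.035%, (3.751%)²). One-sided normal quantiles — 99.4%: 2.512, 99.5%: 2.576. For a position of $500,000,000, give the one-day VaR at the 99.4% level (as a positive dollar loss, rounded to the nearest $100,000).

$46,900,000

VaR = −μ + z·σ = −(0.035%) + 2.512 × 3.751% = 9.388%.
On $500,000,000: 0.09388 × $500,000,000 = $46,940,000.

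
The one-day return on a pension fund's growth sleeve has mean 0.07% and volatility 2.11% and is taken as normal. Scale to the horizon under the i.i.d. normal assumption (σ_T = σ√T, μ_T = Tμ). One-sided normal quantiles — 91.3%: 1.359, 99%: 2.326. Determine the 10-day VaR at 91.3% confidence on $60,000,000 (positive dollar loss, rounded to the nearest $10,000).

$5,020,000

σ_{10d} = 2.11% × √10 = 6.672%; μ_{10d} = 10 × 0.07% = 0.700%.
VaR = −(0.700%) + 1.359 × 6.672% = 8.367%.
On $60,000,000: 0.08367 × $60,000,000 = $5,020,200.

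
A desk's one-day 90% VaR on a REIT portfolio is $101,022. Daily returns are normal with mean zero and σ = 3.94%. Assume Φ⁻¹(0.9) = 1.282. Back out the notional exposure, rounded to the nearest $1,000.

$2,000,000

VaR as a fraction of value: z·σ = 1.282 × 3.94% = 5.05108%.
Position = $101,022 / 0.0505108 = $2,000,008.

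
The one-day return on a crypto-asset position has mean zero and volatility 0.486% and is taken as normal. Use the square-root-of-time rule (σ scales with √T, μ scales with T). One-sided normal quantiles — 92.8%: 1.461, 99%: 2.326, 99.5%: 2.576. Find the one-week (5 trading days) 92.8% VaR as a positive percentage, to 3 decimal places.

1.588%

σ_{5d} = 0.486% × √5 = 1.087%.
VaR = 1.461 × 1.087% = 1.588%.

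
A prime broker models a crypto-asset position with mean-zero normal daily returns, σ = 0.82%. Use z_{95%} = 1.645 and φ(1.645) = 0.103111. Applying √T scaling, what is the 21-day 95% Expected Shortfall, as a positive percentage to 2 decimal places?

7.75%

σ_{21d} = 0.82% × √21 = 3.758%.
ES multiplier = φ(z)/(1−α) = 0.103111/0.05 = 2.062.
ES = 3.758% × 2.062 = 7.749%.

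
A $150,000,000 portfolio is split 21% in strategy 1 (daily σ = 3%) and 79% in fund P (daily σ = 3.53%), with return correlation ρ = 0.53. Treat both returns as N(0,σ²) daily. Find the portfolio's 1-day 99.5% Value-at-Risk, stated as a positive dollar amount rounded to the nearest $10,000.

σ_p² = 0.21²·3² + 0.79²·3.53² + 2·0.53·0.21·0.79·3·3.53 = 10.0360 (%²).
σ_p = √10.0360 = 3.168%.
At 99.5%, z = 2.576.
VaR = 2.576 × 3.168% = 8.161%; on $150,000,000 that is $12,241,500.

$12,240,000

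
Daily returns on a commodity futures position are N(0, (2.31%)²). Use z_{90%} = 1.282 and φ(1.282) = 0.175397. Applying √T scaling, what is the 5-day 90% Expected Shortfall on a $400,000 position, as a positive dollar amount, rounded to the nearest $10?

$36,240

σ_{5d} = 2.31% × √5 = 5.165%.
ES multiplier = φ(z)/(1−α) = 0.175397/0.1 = 1.754.
ES = 5.165% × 1.754 = 9.059%; on $400,000: $36,236.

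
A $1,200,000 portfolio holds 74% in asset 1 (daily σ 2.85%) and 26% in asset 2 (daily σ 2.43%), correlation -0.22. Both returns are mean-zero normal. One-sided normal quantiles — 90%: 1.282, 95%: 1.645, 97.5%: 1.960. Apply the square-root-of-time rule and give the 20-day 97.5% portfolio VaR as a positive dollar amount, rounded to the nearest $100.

σ_p = √(0.74²·2.85² + 0.26²·2.43² + 2·-0.22·0.74·0.26·2.85·2.43) = 2.064%.
σ_{20d} = 2.064% × √20 = 9.230%.
VaR = 1.960 × 9.230% = 18.091%; on $1,200,000 that is $217,092.

$217,100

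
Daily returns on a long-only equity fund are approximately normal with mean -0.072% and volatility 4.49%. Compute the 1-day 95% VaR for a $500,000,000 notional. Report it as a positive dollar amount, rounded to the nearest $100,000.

At 95% one-sided, z = 1.645.
VaR = −μ + z·σ = −(-0.072%) + 1.645 × 4.49% = 7.458%.
On $500,000,000: 0.07458 × $500,000,000 = $37,290,000.

$37,300,000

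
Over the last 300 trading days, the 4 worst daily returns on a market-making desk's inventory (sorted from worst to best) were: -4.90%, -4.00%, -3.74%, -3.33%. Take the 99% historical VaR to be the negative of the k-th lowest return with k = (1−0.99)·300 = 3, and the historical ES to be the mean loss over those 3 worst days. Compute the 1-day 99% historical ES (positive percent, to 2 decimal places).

The 3 worst returns sum to -12.64%.
ES = −(-12.64%) / 3 = 4.2133…% ≈ 4.21%.

4.21%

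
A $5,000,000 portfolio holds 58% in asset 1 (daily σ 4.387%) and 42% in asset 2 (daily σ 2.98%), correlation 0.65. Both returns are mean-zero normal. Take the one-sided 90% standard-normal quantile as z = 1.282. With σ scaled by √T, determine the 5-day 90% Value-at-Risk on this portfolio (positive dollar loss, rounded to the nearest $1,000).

σ_p = √(0.58²·4.387² + 0.42²·2.98² + 2·0.65·0.58·0.42·4.387·2.98) = 3.490%.
σ_{5d} = 3.490% × √5 = 7.804%.
VaR = 1.282 × 7.804% = 10.005%; on $5,000,000 that is $500,250.

$500,000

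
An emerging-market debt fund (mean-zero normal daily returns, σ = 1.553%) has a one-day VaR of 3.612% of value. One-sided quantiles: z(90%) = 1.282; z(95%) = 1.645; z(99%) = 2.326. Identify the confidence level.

Implied z = VaR/σ = 3.612 / 1.553 = 2.326.
This matches z(99%) = 2.326.

99%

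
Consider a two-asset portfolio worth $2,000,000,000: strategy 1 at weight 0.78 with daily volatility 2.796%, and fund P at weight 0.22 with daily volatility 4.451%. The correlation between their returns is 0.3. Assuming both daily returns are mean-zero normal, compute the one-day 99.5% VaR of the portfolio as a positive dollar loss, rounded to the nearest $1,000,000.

σ_p² = 0.78²·2.796² + 0.22²·4.451² + 2·0.3·0.78·0.22·2.796·4.451 = 6.9964 (%²).
σ_p = √6.9964 = 2.645%.
At 99.5%, z = 2.576.
VaR = 2.576 × 2.645% = 6.814%; on $2,000,000,000 that is $136,280,000.

$136,000,000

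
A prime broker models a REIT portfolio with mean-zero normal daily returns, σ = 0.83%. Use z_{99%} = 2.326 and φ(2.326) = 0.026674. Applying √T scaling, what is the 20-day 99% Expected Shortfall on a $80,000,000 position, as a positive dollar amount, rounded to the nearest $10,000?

σ_{20d} = 0.83% × √20 = 3.712%.
ES multiplier = φ(z)/(1−α) = 0.026674/0.01 = 2.667.
ES = 3.712% × 2.667 = 9.900%; on $80,000,000: $7,920,000.

$7,920,000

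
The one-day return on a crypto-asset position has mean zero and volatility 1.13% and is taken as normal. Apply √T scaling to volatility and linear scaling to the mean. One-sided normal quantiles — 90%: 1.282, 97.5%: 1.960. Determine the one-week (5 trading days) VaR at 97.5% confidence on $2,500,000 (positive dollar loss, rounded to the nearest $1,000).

$124,000

σ_{5d} = 1.13% × √5 = 2.527%.
VaR = 1.960 × 2.527% = 4.953%.
On $2,500,000: 0.04953 × $2,500,000 = $123,825.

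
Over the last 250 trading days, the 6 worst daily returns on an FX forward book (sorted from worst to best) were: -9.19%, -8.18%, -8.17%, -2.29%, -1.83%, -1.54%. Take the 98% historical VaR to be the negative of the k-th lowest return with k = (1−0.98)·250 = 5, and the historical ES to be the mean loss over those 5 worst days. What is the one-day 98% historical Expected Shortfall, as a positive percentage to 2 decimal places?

5.93%

The 5 worst returns sum to -29.66%.
ES = −(-29.66%) / 5 = 5.932% ≈ 5.93%.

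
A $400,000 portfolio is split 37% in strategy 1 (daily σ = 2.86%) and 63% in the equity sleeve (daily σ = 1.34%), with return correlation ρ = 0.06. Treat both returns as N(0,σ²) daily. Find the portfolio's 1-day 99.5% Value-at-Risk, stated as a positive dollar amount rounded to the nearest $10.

σ_p² = 0.37²·2.86² + 0.63²·1.34² + 2·0.06·0.37·0.63·2.86·1.34 = 1.9397 (%²).
σ_p = √1.9397 = 1.393%.
At 99.5%, z = 2.576.
VaR = 2.576 × 1.393% = 3.588%; on $400,000 that is $14,352.

$14,350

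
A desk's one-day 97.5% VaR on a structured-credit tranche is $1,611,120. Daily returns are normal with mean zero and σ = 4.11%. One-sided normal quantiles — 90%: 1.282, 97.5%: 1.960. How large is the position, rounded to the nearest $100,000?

$20,000,000

VaR as a fraction of value: z·σ = 1.960 × 4.11% = 8.0556%.
Position = $1,611,120 / 0.080556 = $20,000,000.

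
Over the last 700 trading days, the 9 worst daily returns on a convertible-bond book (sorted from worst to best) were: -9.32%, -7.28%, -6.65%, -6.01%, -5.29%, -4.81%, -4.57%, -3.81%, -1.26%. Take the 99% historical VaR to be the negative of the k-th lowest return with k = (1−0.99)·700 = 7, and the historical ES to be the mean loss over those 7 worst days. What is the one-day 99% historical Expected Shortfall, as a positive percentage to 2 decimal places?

6.28%

The 7 worst returns sum to -43.93%.
ES = −(-43.93%) / 7 = 6.2757…% ≈ 6.28%.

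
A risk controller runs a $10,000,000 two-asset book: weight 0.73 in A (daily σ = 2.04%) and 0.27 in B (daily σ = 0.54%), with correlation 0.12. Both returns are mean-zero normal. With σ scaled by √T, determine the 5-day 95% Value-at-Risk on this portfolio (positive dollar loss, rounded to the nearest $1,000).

$557,000

σ_p = √(0.73²·2.04² + 0.27²·0.54² + 2·0.12·0.73·0.27·2.04·0.54) = 1.514%.
σ_{5d} = 1.514% × √5 = 3.385%.
z(95%) = 1.645.
VaR = 1.645 × 3.385% = 5.568%; on $10,000,000 that is $556,800.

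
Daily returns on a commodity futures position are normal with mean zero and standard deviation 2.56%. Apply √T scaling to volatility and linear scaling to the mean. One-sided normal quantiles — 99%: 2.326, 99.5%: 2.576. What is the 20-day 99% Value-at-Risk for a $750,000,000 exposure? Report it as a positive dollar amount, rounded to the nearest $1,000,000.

σ_{20d} = 2.56% × √20 = 11.449%.
VaR = 2.326 × 11.449% = 26.630%.
On $750,000,000: 0.26630 × $750,000,000 = $199,725,000.

$200,000,000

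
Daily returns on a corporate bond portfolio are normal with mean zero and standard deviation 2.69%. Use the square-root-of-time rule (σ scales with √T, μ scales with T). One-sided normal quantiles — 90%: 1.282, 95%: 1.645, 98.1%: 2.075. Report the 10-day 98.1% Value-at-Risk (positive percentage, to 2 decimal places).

17.65%

σ_{10d} = 2.69% × √10 = 8.507%.
VaR = 2.075 × 8.507% = 17.652%.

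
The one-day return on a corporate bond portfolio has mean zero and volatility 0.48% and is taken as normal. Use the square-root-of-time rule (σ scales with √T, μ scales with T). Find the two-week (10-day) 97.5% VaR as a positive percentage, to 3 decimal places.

2.975%

At 97.5%, z = 1.960.
σ_{10d} = 0.48% × √10 = 1.518%.
VaR = 1.960 × 1.518% = 2.975%.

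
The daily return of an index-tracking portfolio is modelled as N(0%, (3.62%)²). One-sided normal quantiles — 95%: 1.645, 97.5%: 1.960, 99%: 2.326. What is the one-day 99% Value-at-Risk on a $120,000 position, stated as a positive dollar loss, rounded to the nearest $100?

$10,100

VaR = z·σ = 2.326 × 3.62% = 8.420%.
On $120,000: 0.08420 × $120,000 = $10,104.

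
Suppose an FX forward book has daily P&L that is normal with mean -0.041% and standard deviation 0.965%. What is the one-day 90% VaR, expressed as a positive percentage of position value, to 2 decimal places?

At 90% one-sided, z = 1.282.
VaR = −μ + z·σ = −(-0.041%) + 1.282 × 0.965% = 1.278%.

1.28%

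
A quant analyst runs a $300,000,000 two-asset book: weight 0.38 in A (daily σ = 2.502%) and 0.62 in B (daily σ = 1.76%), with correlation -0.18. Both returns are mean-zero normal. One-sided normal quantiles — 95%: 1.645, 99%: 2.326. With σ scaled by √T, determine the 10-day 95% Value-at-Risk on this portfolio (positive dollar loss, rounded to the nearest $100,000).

$20,500,000

σ_p = √(0.38²·2.502² + 0.62²·1.76² + 2·-0.18·0.38·0.62·2.502·1.76) = 1.312%.
σ_{10d} = 1.312% × √10 = 4.149%.
VaR = 1.645 × 4.149% = 6.825%; on $300,000,000 that is $20,475,000.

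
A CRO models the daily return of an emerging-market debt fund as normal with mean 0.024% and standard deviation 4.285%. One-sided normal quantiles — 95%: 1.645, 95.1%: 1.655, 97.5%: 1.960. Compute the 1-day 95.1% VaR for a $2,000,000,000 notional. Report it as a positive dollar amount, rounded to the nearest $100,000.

VaR = −μ + z·σ = −(0.024%) + 1.655 × 4.285% = 7.068%.
On $2,000,000,000: 0.07068 × $2,000,000,000 = $141,360,000.

$141,400,000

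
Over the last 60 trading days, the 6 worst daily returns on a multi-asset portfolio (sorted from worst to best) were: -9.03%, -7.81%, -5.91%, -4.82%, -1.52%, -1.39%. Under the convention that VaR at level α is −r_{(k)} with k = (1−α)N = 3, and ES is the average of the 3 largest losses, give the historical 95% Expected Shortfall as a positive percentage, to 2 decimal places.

7.58%

The 3 worst returns sum to -22.75%.
ES = −(-22.75%) / 3 = 7.5833…% ≈ 7.58%.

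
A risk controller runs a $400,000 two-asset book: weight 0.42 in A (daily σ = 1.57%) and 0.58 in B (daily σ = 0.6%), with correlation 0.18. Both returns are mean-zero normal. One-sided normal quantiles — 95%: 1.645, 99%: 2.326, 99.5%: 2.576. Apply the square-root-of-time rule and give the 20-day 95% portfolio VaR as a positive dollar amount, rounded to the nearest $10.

σ_p = √(0.42²·1.57² + 0.58²·0.6² + 2·0.18·0.42·0.58·1.57·0.6) = 0.799%.
σ_{20d} = 0.799% × √20 = 3.573%.
VaR = 1.645 × 3.573% = 5.878%; on $400,000 that is $23,512.

$23,510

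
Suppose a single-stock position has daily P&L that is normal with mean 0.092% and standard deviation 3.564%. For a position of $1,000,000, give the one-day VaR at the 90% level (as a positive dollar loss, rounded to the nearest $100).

At 90% one-sided, z = 1.282.
VaR = −μ + z·σ = −(0.092%) + 1.282 × 3.564% = 4.477%.
On $1,000,000: 0.04477 × $1,000,000 = $44,770.

$44,800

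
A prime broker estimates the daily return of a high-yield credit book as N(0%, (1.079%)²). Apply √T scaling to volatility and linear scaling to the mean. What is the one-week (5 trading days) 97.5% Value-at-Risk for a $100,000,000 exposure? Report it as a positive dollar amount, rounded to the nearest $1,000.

At 97.5%, z = 1.960.
σ_{5d} = 1.079% × √5 = 2.413%.
VaR = 1.960 × 2.413% = 4.729%.
On $100,000,000: 0.04729 × $100,000,000 = $4,729,000.

$4,729,000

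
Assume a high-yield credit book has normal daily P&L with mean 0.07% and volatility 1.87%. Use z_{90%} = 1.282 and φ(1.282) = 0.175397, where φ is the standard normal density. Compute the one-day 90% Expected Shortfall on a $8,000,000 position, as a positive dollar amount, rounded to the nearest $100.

Tail multiplier: φ(z)/(1−α) = 0.175397 / 0.1 = 1.754.
ES = −(0.07%) + 1.87% × 1.754 = 3.210%.
On $8,000,000: 0.03210 × $8,000,000 = $256,800.

$256,800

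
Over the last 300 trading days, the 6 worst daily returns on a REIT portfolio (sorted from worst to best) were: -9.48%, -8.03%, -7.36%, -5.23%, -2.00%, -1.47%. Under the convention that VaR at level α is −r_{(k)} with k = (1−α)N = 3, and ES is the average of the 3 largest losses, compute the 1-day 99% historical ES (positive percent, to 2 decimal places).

The 3 worst returns sum to -24.87%.
ES = −(-24.87%) / 3 = 8.29%.

8.29%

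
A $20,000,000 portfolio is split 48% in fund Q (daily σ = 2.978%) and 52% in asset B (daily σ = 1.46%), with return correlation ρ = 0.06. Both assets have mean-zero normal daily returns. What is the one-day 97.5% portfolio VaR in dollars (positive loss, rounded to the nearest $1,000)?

σ_p² = 0.48²·2.978² + 0.52²·1.46² + 2·0.06·0.48·0.52·2.978·1.46 = 2.7499 (%²).
σ_p = √2.7499 = 1.658%.
At 97.5%, z = 1.960.
VaR = 1.960 × 1.658% = 3.250%; on $20,000,000 that is $650,000.

$650,000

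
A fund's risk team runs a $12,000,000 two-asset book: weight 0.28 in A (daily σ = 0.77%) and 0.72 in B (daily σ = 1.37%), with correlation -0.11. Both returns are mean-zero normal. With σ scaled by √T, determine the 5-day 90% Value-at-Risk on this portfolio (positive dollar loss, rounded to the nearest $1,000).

$339,000

σ_p = √(0.28²·0.77² + 0.72²·1.37² + 2·-0.11·0.28·0.72·0.77·1.37) = 0.986%.
σ_{5d} = 0.986% × √5 = 2.205%.
z(90%) = 1.282.
VaR = 1.282 × 2.205% = 2.827%; on $12,000,000 that is $339,240.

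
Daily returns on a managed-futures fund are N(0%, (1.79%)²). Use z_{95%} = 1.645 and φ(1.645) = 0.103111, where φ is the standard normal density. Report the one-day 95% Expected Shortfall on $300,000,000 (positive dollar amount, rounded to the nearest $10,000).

Tail multiplier: φ(z)/(1−α) = 0.103111 / 0.05 = 2.062.
ES = 1.79% × 2.062 = 3.691%.
On $300,000,000: 0.03691 × $300,000,000 = $11,073,000.

$11,070,000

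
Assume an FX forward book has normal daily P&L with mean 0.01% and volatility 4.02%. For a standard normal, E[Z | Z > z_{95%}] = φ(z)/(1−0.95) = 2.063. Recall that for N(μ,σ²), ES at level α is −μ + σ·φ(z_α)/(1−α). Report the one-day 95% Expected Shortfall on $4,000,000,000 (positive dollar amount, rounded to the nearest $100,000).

$331,300,000

ES = −(0.01%) + 4.02% × 2.063 = 8.283%.
On $4,000,000,000: 0.08283 × $4,000,000,000 = $331,320,000.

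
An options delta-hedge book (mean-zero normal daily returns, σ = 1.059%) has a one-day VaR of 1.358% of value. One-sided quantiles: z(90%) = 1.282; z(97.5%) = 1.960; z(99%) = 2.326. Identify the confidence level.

90%

Implied z = VaR/σ = 1.358 / 1.059 = 1.282.
This matches z(90%) = 1.282.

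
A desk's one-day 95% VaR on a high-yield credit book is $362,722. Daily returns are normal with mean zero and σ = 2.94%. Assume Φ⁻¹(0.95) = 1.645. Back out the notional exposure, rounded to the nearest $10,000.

VaR as a fraction of value: z·σ = 1.645 × 2.94% = 4.8363%.
Position = $362,722 / 0.048363 = $7,499,990.

$7,500,000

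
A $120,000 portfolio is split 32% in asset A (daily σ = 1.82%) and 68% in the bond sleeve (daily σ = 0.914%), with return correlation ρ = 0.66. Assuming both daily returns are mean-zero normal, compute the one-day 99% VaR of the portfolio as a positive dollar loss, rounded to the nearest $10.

σ_p² = 0.32²·1.82² + 0.68²·0.914² + 2·0.66·0.32·0.68·1.82·0.914 = 1.2033 (%²).
σ_p = √1.2033 = 1.097%.
At 99%, z = 2.326.
VaR = 2.326 × 1.097% = 2.552%; on $120,000 that is $3,062.

$3,060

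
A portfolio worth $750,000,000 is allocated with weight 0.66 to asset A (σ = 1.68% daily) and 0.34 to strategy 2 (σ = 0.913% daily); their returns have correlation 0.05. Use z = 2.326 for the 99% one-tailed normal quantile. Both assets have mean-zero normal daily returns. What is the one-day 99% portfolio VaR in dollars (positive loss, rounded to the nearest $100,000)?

$20,300,000

σ_p² = 0.66²·1.68² + 0.34²·0.913² + 2·0.05·0.66·0.34·1.68·0.913 = 1.3602 (%²).
σ_p = √1.3602 = 1.166%.
VaR = 2.326 × 1.166% = 2.712%; on $750,000,000 that is $20,340,000.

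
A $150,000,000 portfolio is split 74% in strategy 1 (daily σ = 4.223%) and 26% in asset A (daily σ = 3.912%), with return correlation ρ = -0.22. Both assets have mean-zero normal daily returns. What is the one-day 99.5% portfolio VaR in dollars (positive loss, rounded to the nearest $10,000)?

σ_p² = 0.74²·4.223² + 0.26²·3.912² + 2·-0.22·0.74·0.26·4.223·3.912 = 9.4017 (%²).
σ_p = √9.4017 = 3.066%.
At 99.5%, z = 2.576.
VaR = 2.576 × 3.066% = 7.898%; on $150,000,000 that is $11,847,000.

$11,850,000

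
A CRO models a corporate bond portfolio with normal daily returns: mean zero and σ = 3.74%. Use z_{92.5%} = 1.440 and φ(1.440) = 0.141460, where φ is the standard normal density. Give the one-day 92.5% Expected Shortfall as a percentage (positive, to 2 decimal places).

7.05%

Tail multiplier: φ(z)/(1−α) = 0.141460 / 0.075 = 1.886.
ES = 3.74% × 1.886 = 7.054%.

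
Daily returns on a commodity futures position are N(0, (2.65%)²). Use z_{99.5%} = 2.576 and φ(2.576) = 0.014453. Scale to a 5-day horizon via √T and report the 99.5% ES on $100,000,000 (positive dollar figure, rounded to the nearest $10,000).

$17,130,000

σ_{5d} = 2.65% × √5 = 5.926%.
ES multiplier = φ(z)/(1−α) = 0.014453/0.005 = 2.891.
ES = 5.926% × 2.891 = 17.132%; on $100,000,000: $17,132,000.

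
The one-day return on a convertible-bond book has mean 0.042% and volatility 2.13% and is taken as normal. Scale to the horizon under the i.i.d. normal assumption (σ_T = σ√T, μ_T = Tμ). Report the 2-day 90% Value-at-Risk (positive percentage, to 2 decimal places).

3.78%

At 90%, z = 1.282.
σ_{2d} = 2.13% × √2 = 3.012%; μ_{2d} = 2 × 0.042% = 0.084%.
VaR = −(0.084%) + 1.282 × 3.012% = 3.777%.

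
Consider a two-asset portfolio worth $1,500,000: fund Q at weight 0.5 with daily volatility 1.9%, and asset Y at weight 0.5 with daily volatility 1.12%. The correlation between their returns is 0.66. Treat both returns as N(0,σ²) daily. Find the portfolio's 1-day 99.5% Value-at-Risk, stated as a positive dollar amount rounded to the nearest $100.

σ_p² = 0.5²·1.9² + 0.5²·1.12² + 2·0.66·0.5·0.5·1.9·1.12 = 1.9183 (%²).
σ_p = √1.9183 = 1.385%.
At 99.5%, z = 2.576.
VaR = 2.576 × 1.385% = 3.568%; on $1,500,000 that is $53,520.

$53,500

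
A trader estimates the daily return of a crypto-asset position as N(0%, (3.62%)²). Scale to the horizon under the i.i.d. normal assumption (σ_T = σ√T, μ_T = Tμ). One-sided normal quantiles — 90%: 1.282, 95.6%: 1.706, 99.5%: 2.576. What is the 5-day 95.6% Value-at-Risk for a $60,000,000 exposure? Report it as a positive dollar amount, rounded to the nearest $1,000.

$8,286,000

σ_{5d} = 3.62% × √5 = 8.095%.
VaR = 1.706 × 8.095% = 13.810%.
On $60,000,000: 0.13810 × $60,000,000 = $8,286,000.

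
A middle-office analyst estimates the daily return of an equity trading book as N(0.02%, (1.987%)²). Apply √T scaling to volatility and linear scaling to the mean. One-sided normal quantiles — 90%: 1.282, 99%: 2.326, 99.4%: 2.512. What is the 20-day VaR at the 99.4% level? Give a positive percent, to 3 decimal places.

σ_{20d} = 1.987% × √20 = 8.886%; μ_{20d} = 20 × 0.02% = 0.400%.
VaR = −(0.400%) + 2.512 × 8.886% = 21.922%.

21.922%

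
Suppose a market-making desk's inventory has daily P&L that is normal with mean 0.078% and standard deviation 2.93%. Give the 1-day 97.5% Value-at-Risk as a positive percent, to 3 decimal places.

At 97.5% one-sided, z = 1.960.
VaR = −μ + z·σ = −(0.078%) + 1.960 × 2.93% = 5.665%.

5.665%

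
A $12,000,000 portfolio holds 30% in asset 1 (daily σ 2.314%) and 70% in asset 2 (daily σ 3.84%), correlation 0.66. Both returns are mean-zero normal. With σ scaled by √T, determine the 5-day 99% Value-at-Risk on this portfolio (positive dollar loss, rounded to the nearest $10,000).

$1,990,000

σ_p = √(0.3²·2.314² + 0.7²·3.84² + 2·0.66·0.3·0.7·2.314·3.84) = 3.189%.
σ_{5d} = 3.189% × √5 = 7.131%.
z(99%) = 2.326.
VaR = 2.326 × 7.131% = 16.587%; on $12,000,000 that is $1,990,440.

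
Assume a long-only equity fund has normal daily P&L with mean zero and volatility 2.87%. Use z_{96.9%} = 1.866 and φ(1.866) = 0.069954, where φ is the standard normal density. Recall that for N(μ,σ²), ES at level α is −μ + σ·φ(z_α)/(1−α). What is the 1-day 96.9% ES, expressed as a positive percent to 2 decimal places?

Tail multiplier: φ(z)/(1−α) = 0.069954 / 0.031 = 2.257.
ES = 2.87% × 2.257 = 6.478%.

6.48%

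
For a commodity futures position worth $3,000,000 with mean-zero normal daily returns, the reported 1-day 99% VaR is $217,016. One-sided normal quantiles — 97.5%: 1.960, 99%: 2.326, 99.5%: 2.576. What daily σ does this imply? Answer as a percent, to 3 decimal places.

VaR as a fraction: $217,016 / $3,000,000 = 7.234%.
σ = VaR / z = 7.234% / 2.326 = 3.110%.

3.110%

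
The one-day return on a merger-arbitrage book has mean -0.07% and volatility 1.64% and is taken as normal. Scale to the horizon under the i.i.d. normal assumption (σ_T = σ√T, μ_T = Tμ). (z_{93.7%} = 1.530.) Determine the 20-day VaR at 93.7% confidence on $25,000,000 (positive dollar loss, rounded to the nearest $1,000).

$3,155,000

σ_{20d} = 1.64% × √20 = 7.334%; μ_{20d} = 20 × -0.07% = -1.400%.
VaR = −(-1.400%) + 1.530 × 7.334% = 12.621%.
On $25,000,000: 0.12621 × $25,000,000 = $3,155,250.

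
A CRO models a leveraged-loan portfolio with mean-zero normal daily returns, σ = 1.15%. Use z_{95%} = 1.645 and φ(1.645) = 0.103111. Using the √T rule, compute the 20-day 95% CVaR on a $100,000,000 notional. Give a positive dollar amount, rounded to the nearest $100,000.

σ_{20d} = 1.15% × √20 = 5.143%.
ES multiplier = φ(z)/(1−α) = 0.103111/0.05 = 2.062.
ES = 5.143% × 2.062 = 10.605%; on $100,000,000: $10,605,000.

$10,600,000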